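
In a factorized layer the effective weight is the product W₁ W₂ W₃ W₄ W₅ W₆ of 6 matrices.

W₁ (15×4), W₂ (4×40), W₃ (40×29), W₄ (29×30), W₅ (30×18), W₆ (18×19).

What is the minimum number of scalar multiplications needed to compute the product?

Adjacent pairs: W₁W₂ = 15·4·40 = 2400; W₂W₃ = 4·40·29 = 4640; W₃W₄ = 40·29·30 = 34800; W₄W₅ = 29·30·18 = 15660; W₅W₆ = 30·18·19 = 10260.
Length 3: W₁..W₃: k=1: 0+4640+15·4·29=6380; k=2: 2400+0+15·40·29=19800 → min 6380 | W₂..W₄: k=2: 0+34800+4·40·30=39600; k=3: 4640+0+4·29·30=8120 → min 8120 | W₃..W₅: k=3: 0+15660+40·29·18=36540; k=4: 34800+0+40·30·18=56400 → min 36540 | W₄..W₆: k=4: 0+10260+29·30·19=26790; k=5: 15660+0+29·18·19=25578 → min 25578.
Length 4: W₁..W₄: k=1: 0+8120+15·4·30=9920; k=2: 2400+34800+15·40·30=55200; k=3: 6380+0+15·29·30=19430 → min 9920 | W₂..W₅: k=2: 0+36540+4·40·18=39420; k=3: 4640+15660+4·29·18=22388; k=4: 8120+0+4·30·18=10280 → min 10280 | W₃..W₆: k=3: 0+25578+40·29·19=47618; k=4: 34800+10260+40·30·19=67860; k=5: 36540+0+40·18·19=50220 → min 47618.
Length 5: W₁..W₅: k=1: 0+10280+15·4·18=11360; k=2: 2400+36540+15·40·18=49740; k=3: 6380+15660+15·29·18=29870; k=4: 9920+0+15·30·18=18020 → min 11360 | W₂..W₆: k=2: 0+47618+4·40·19=50658; k=3: 4640+25578+4·29·19=32422; k=4: 8120+10260+4·30·19=20660; k=5: 10280+0+4·18·19=11648 → min 11648.
Length 6: W₁..W₆: k=1: 0+11648+15·4·19=12788; k=2: 2400+47618+15·40·19=61418; k=3: 6380+25578+15·29·19=40223; k=4: 9920+10260+15·30·19=28730; k=5: 11360+0+15·18·19=16490 → min 12788.
Optimal order: (W₁ ((((W₂ W₃) W₄) W₅) W₆)) with cost 12788.

12788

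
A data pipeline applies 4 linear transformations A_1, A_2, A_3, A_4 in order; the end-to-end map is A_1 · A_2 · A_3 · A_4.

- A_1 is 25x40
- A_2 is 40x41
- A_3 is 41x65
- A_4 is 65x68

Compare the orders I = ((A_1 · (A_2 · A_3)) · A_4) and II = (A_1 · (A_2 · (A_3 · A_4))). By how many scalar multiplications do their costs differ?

78640

Order I = ((A_1 · (A_2 · A_3)) · A_4): (A_2 · A_3): 40×41 by 41×65 → 40×65, cost 40·41·65 = 106600; (A_1 · (A_2 · A_3)): 25×40 by 40×65 → 25×65, cost 25·40·65 = 65000; cumulative 171600; ((A_1 · (A_2 · A_3)) · A_4): 25×65 by 65×68 → 25×68, cost 25·65·68 = 110500; cumulative 282100. Total 282100.
Order II = (A_1 · (A_2 · (A_3 · A_4))): (A_3 · A_4): 41×65 by 65×68 → 41×68, cost 41·65·68 = 181220; (A_2 · (A_3 · A_4)): 40×41 by 41×68 → 40×68, cost 40·41·68 = 111520; cumulative 292740; (A_1 · (A_2 · (A_3 · A_4))): 25×40 by 40×68 → 25×68, cost 25·40·68 = 68000; cumulative 360740. Total 360740.
Difference: |282100 − 360740| = 78640.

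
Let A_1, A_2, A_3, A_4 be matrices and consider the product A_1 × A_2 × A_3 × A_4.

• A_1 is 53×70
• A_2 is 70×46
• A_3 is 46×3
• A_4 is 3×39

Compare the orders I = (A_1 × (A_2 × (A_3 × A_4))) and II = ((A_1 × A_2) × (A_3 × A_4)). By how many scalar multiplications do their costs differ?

Order I = (A_1 × (A_2 × (A_3 × A_4))): (A_3 × A_4): 46×3 by 3×39 → 46×39, cost 46·3·39 = 5382; (A_2 × (A_3 × A_4)): 70×46 by 46×39 → 70×39, cost 70·46·39 = 125580; cumulative 130962; (A_1 × (A_2 × (A_3 × A_4))): 53×70 by 70×39 → 53×39, cost 53·70·39 = 144690; cumulative 275652. Total 275652.
Order II = ((A_1 × A_2) × (A_3 × A_4)): (A_1 × A_2): 53×70 by 70×46 → 53×46, cost 53·70·46 = 170660; (A_3 × A_4): 46×3 by 3×39 → 46×39, cost 46·3·39 = 5382; ((A_1 × A_2) × (A_3 × A_4)): 53×46 by 46×39 → 53×39, cost 53·46·39 = 95082; cumulative 271124. Total 271124.
Difference: |275652 − 271124| = 4528.

4528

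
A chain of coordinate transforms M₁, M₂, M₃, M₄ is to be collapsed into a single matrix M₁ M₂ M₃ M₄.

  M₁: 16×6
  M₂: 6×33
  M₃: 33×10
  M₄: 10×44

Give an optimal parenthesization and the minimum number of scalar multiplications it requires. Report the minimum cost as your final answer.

Adjacent pairs: M₁M₂ = 16·6·33 = 3168; M₂M₃ = 6·33·10 = 1980; M₃M₄ = 33·10·44 = 14520.
Length 3: M₁..M₃: k=1: 0+1980+16·6·10=2940; k=2: 3168+0+16·33·10=8448 → min 2940 | M₂..M₄: k=2: 0+14520+6·33·44=23232; k=3: 1980+0+6·10·44=4620 → min 4620.
Length 4: M₁..M₄: k=1: 0+4620+16·6·44=8844; k=2: 3168+14520+16·33·44=40920; k=3: 2940+0+16·10·44=9980 → min 8844.
Optimal parenthesization: (M₁ ((M₂ M₃) M₄)) with cost 8844.

8844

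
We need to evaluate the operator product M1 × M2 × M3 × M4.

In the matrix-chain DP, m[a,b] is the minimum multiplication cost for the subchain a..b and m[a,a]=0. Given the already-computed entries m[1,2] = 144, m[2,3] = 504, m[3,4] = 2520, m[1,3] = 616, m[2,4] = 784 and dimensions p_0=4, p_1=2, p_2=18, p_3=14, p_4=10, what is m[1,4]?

m[1,4] = min over k∈[1,3] of m[1,k]+m[k+1,4]+p_{0}·p_k·p_{4}.
k=1: 0 + 784 + 4·2·10 = 864; k=2: 144 + 2520 + 4·18·10 = 3384; k=3: 616 + 0 + 4·14·10 = 1176.
Minimum: 864 at k=1.

864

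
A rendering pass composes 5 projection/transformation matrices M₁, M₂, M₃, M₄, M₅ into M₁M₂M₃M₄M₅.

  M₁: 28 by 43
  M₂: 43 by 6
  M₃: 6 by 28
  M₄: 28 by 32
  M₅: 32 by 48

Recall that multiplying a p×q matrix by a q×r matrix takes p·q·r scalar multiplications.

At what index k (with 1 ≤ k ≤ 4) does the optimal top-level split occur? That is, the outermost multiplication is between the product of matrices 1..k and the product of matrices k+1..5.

Adjacent pairs: M₁M₂ = 28·43·6 = 7224; M₂M₃ = 43·6·28 = 7224; M₃M₄ = 6·28·32 = 5376; M₄M₅ = 28·32·48 = 43008.
Length 3: M₁..M₃: k=1: 0+7224+28·43·28=40936; k=2: 7224+0+28·6·28=11928 → min 11928 | M₂..M₄: k=2: 0+5376+43·6·32=13632; k=3: 7224+0+43·28·32=45752 → min 13632 | M₃..M₅: k=3: 0+43008+6·28·48=51072; k=4: 5376+0+6·32·48=14592 → min 14592.
Length 4: M₁..M₄: k=1: 0+13632+28·43·32=52160; k=2: 7224+5376+28·6·32=17976; k=3: 11928+0+28·28·32=37016 → min 17976 | M₂..M₅: k=2: 0+14592+43·6·48=26976; k=3: 7224+43008+43·28·48=108024; k=4: 13632+0+43·32·48=79680 → min 26976.
Top-level splits: k=1: (M₁..M₁)·(M₂..M₅) → 0+26976+28·43·48 = 84768; k=2: (M₁..M₂)·(M₃..M₅) → 7224+14592+28·6·48 = 29880; k=3: (M₁..M₃)·(M₄..M₅) → 11928+43008+28·28·48 = 92568; k=4: (M₁..M₄)·(M₅..M₅) → 17976+0+28·32·48 = 60984.
Best split is after M₂, i.e. k = 2.

2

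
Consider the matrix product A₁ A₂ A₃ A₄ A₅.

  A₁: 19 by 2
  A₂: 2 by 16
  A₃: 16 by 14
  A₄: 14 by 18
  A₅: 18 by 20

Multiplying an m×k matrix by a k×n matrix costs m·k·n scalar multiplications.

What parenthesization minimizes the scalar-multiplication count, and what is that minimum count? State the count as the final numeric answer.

2432

Adjacent pairs: A₁A₂ = 19·2·16 = 608; A₂A₃ = 2·16·14 = 448; A₃A₄ = 16·14·18 = 4032; A₄A₅ = 14·18·20 = 5040.
Length 3: A₁..A₃: k=1: 0+448+19·2·14=980; k=2: 608+0+19·16·14=4864 → min 980 | A₂..A₄: k=2: 0+4032+2·16·18=4608; k=3: 448+0+2·14·18=952 → min 952 | A₃..A₅: k=3: 0+5040+16·14·20=9520; k=4: 4032+0+16·18·20=9792 → min 9520.
Length 4: A₁..A₄: k=1: 0+952+19·2·18=1636; k=2: 608+4032+19·16·18=10112; k=3: 980+0+19·14·18=5768 → min 1636 | A₂..A₅: k=2: 0+9520+2·16·20=10160; k=3: 448+5040+2·14·20=6048; k=4: 952+0+2·18·20=1672 → min 1672.
Length 5: A₁..A₅: k=1: 0+1672+19·2·20=2432; k=2: 608+9520+19·16·20=16208; k=3: 980+5040+19·14·20=11340; k=4: 1636+0+19·18·20=8476 → min 2432.
Optimal parenthesization: (A₁ (((A₂ A₃) A₄) A₅)) with cost 2432.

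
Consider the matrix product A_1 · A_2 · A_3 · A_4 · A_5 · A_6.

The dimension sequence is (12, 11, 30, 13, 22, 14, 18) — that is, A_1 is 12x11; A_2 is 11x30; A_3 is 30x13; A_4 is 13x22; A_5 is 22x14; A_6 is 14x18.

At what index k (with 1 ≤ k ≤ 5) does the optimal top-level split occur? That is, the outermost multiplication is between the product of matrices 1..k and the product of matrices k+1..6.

5

Adjacent pairs: A_1A_2 = 12·11·30 = 3960; A_2A_3 = 11·30·13 = 4290; A_3A_4 = 30·13·22 = 8580; A_4A_5 = 13·22·14 = 4004; A_5A_6 = 22·14·18 = 5544.
Length 3: A_1..A_3: k=1: 0+4290+12·11·13=6006; k=2: 3960+0+12·30·13=8640 → min 6006 | A_2..A_4: k=2: 0+8580+11·30·22=15840; k=3: 4290+0+11·13·22=7436 → min 7436 | A_3..A_5: k=3: 0+4004+30·13·14=9464; k=4: 8580+0+30·22·14=17820 → min 9464 | A_4..A_6: k=4: 0+5544+13·22·18=10692; k=5: 4004+0+13·14·18=7280 → min 7280.
Length 4: A_1..A_4: k=1: 0+7436+12·11·22=10340; k=2: 3960+8580+12·30·22=20460; k=3: 6006+0+12·13·22=9438 → min 9438 | A_2..A_5: k=2: 0+9464+11·30·14=14084; k=3: 4290+4004+11·13·14=10296; k=4: 7436+0+11·22·14=10824 → min 10296 | A_3..A_6: k=3: 0+7280+30·13·18=14300; k=4: 8580+5544+30·22·18=26004; k=5: 9464+0+30·14·18=17024 → min 14300.
Length 5: A_1..A_5: k=1: 0+10296+12·11·14=12144; k=2: 3960+9464+12·30·14=18464; k=3: 6006+4004+12·13·14=12194; k=4: 9438+0+12·22·14=13134 → min 12144 | A_2..A_6: k=2: 0+14300+11·30·18=20240; k=3: 4290+7280+11·13·18=14144; k=4: 7436+5544+11·22·18=17336; k=5: 10296+0+11·14·18=13068 → min 13068.
Top-level splits: k=1: (A_1..A_1)·(A_2..A_6) → 0+13068+12·11·18 = 15444; k=2: (A_1..A_2)·(A_3..A_6) → 3960+14300+12·30·18 = 24740; k=3: (A_1..A_3)·(A_4..A_6) → 6006+7280+12·13·18 = 16094; k=4: (A_1..A_4)·(A_5..A_6) → 9438+5544+12·22·18 = 19734; k=5: (A_1..A_5)·(A_6..A_6) → 12144+0+12·14·18 = 15168.
Best split is after A_5, i.e. k = 5.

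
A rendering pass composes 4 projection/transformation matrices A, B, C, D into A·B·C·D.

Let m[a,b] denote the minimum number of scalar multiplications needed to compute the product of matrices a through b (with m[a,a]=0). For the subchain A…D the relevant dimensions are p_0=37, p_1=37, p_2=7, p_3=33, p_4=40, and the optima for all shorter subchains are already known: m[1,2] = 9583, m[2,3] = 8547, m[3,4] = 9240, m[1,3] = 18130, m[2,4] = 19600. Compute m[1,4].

m[1,4] = min over k∈[1,3] of m[1,k]+m[k+1,4]+p_{0}·p_k·p_{4}.
k=1: 0 + 19600 + 37·37·40 = 74360; k=2: 9583 + 9240 + 37·7·40 = 29183; k=3: 18130 + 0 + 37·33·40 = 66970.
Minimum: 29183 at k=2.

29183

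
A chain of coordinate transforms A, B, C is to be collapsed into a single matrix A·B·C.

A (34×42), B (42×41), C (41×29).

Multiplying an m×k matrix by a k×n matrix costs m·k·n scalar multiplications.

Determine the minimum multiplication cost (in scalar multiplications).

Order (A·(B·C)): (B·C): 42×41 by 41×29 → 42×29, cost 42·41·29 = 49938; (A·(B·C)): 34×42 by 42×29 → 34×29, cost 34·42·29 = 41412; cumulative 91350. Total 91350.
Order ((A·B)·C): (A·B): 34×42 by 42×41 → 34×41, cost 34·42·41 = 58548; ((A·B)·C): 34×41 by 41×29 → 34×29, cost 34·41·29 = 40426; cumulative 98974. Total 98974.
Minimum: 91350.

91350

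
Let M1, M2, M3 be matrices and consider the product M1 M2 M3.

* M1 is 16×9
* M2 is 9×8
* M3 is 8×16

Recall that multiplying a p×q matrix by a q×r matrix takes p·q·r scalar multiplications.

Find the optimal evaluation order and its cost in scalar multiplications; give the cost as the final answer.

(M1 (M2 M3)): cost 3456.
((M1 M2) M3): cost 3200.
Optimal: ((M1 M2) M3) with cost 3200.

3200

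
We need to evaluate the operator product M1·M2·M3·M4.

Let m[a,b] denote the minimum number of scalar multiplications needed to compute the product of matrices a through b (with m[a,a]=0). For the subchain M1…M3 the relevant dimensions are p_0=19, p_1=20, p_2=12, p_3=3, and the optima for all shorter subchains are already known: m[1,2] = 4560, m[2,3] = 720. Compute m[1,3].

1860

m[1,3] = min over k∈[1,2] of m[1,k]+m[k+1,3]+p_{0}·p_k·p_{3}.
k=1: 0 + 720 + 19·20·3 = 1860; k=2: 4560 + 0 + 19·12·3 = 5244.
Minimum: 1860 at k=1.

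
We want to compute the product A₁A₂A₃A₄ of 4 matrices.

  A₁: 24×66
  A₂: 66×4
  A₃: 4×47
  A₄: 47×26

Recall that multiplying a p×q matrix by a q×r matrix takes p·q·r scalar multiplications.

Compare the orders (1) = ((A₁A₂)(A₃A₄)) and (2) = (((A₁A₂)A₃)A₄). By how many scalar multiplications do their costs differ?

26456

Order (1) = ((A₁A₂)(A₃A₄)): (A₁A₂): 24×66 by 66×4 → 24×4, cost 24·66·4 = 6336; (A₃A₄): 4×47 by 47×26 → 4×26, cost 4·47·26 = 4888; ((A₁A₂)(A₃A₄)): 24×4 by 4×26 → 24×26, cost 24·4·26 = 2496; cumulative 13720. Total 13720.
Order (2) = (((A₁A₂)A₃)A₄): (A₁A₂): 24×66 by 66×4 → 24×4, cost 24·66·4 = 6336; ((A₁A₂)A₃): 24×4 by 4×47 → 24×47, cost 24·4·47 = 4512; cumulative 10848; (((A₁A₂)A₃)A₄): 24×47 by 47×26 → 24×26, cost 24·47·26 = 29328; cumulative 40176. Total 40176.
Difference: |13720 − 40176| = 26456.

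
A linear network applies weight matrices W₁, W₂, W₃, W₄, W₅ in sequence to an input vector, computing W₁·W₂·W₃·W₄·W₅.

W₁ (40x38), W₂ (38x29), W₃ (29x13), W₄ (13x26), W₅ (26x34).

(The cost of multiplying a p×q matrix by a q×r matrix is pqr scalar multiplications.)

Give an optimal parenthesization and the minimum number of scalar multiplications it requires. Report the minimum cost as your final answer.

Adjacent pairs: W₁W₂ = 40·38·29 = 44080; W₂W₃ = 38·29·13 = 14326; W₃W₄ = 29·13·26 = 9802; W₄W₅ = 13·26·34 = 11492.
Length 3: W₁..W₃: k=1: 0+14326+40·38·13=34086; k=2: 44080+0+40·29·13=59160 → min 34086 | W₂..W₄: k=2: 0+9802+38·29·26=38454; k=3: 14326+0+38·13·26=27170 → min 27170 | W₃..W₅: k=3: 0+11492+29·13·34=24310; k=4: 9802+0+29·26·34=35438 → min 24310.
Length 4: W₁..W₄: k=1: 0+27170+40·38·26=66690; k=2: 44080+9802+40·29·26=84042; k=3: 34086+0+40·13·26=47606 → min 47606 | W₂..W₅: k=2: 0+24310+38·29·34=61778; k=3: 14326+11492+38·13·34=42614; k=4: 27170+0+38·26·34=60762 → min 42614.
Length 5: W₁..W₅: k=1: 0+42614+40·38·34=94294; k=2: 44080+24310+40·29·34=107830; k=3: 34086+11492+40·13·34=63258; k=4: 47606+0+40·26·34=82966 → min 63258.
Optimal parenthesization: ((W₁·(W₂·W₃))·(W₄·W₅)) with cost 63258.

63258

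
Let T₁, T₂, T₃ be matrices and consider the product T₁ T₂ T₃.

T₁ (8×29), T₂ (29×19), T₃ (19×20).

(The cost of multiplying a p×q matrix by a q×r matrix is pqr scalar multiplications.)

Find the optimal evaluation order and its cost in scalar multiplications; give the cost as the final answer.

(T₁ (T₂ T₃)): cost 15660.
((T₁ T₂) T₃): cost 7448.
Optimal: ((T₁ T₂) T₃) with cost 7448.

7448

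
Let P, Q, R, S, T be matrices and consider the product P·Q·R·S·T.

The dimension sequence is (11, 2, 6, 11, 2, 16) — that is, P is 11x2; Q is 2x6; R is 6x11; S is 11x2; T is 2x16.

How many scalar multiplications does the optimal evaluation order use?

Adjacent pairs: PQ = 11·2·6 = 132; QR = 2·6·11 = 132; RS = 6·11·2 = 132; ST = 11·2·16 = 352.
Length 3: P..R: k=1: 0+132+11·2·11=374; k=2: 132+0+11·6·11=858 → min 374 | Q..S: k=2: 0+132+2·6·2=156; k=3: 132+0+2·11·2=176 → min 156 | R..T: k=3: 0+352+6·11·16=1408; k=4: 132+0+6·2·16=324 → min 324.
Length 4: P..S: k=1: 0+156+11·2·2=200; k=2: 132+132+11·6·2=396; k=3: 374+0+11·11·2=616 → min 200 | Q..T: k=2: 0+324+2·6·16=516; k=3: 132+352+2·11·16=836; k=4: 156+0+2·2·16=220 → min 220.
Length 5: P..T: k=1: 0+220+11·2·16=572; k=2: 132+324+11·6·16=1512; k=3: 374+352+11·11·16=2662; k=4: 200+0+11·2·16=552 → min 552.
Optimal order: ((P·(Q·(R·S)))·T) with cost 552.

552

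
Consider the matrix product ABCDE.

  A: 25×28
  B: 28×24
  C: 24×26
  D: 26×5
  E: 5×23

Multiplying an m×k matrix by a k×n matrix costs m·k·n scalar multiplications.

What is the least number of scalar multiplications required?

12855

Adjacent pairs: AB = 25·28·24 = 16800; BC = 28·24·26 = 17472; CD = 24·26·5 = 3120; DE = 26·5·23 = 2990.
Length 3: A..C: k=1: 0+17472+25·28·26=35672; k=2: 16800+0+25·24·26=32400 → min 32400 | B..D: k=2: 0+3120+28·24·5=6480; k=3: 17472+0+28·26·5=21112 → min 6480 | C..E: k=3: 0+2990+24·26·23=17342; k=4: 3120+0+24·5·23=5880 → min 5880.
Length 4: A..D: k=1: 0+6480+25·28·5=9980; k=2: 16800+3120+25·24·5=22920; k=3: 32400+0+25·26·5=35650 → min 9980 | B..E: k=2: 0+5880+28·24·23=21336; k=3: 17472+2990+28·26·23=37206; k=4: 6480+0+28·5·23=9700 → min 9700.
Length 5: A..E: k=1: 0+9700+25·28·23=25800; k=2: 16800+5880+25·24·23=36480; k=3: 32400+2990+25·26·23=50340; k=4: 9980+0+25·5·23=12855 → min 12855.
Optimal order: ((A(B(CD)))E) with cost 12855.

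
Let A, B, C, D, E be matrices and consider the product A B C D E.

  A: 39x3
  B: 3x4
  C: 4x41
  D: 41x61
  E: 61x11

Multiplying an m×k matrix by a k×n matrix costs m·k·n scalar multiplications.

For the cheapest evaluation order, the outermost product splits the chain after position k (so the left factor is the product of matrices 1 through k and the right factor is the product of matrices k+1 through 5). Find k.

1

Adjacent pairs: AB = 39·3·4 = 468; BC = 3·4·41 = 492; CD = 4·41·61 = 10004; DE = 41·61·11 = 27511.
Length 3: A..C: k=1: 0+492+39·3·41=5289; k=2: 468+0+39·4·41=6864 → min 5289 | B..D: k=2: 0+10004+3·4·61=10736; k=3: 492+0+3·41·61=7995 → min 7995 | C..E: k=3: 0+27511+4·41·11=29315; k=4: 10004+0+4·61·11=12688 → min 12688.
Length 4: A..D: k=1: 0+7995+39·3·61=15132; k=2: 468+10004+39·4·61=19988; k=3: 5289+0+39·41·61=102828 → min 15132 | B..E: k=2: 0+12688+3·4·11=12820; k=3: 492+27511+3·41·11=29356; k=4: 7995+0+3·61·11=10008 → min 10008.
Top-level splits: k=1: (A..A)·(B..E) → 0+10008+39·3·11 = 11295; k=2: (A..B)·(C..E) → 468+12688+39·4·11 = 14872; k=3: (A..C)·(D..E) → 5289+27511+39·41·11 = 50389; k=4: (A..D)·(E..E) → 15132+0+39·61·11 = 41301.
Best split is after A, i.e. k = 1.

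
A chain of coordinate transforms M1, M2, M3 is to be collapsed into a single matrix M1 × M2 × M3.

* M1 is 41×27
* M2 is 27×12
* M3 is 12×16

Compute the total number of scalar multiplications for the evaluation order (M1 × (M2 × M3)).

22896

(M2 × M3): 27×12 by 12×16 → 27×16, cost 27·12·16 = 5184
(M1 × (M2 × M3)): 41×27 by 27×16 → 41×16, cost 41·27·16 = 17712; cumulative 22896
Total: 22896 scalar multiplications.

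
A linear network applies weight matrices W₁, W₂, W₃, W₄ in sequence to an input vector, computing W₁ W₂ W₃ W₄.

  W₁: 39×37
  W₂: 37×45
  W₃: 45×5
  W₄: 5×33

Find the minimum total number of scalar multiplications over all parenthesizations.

21975

Adjacent pairs: W₁W₂ = 39·37·45 = 64935; W₂W₃ = 37·45·5 = 8325; W₃W₄ = 45·5·33 = 7425.
Length 3: W₁..W₃: k=1: 0+8325+39·37·5=15540; k=2: 64935+0+39·45·5=73710 → min 15540 | W₂..W₄: k=2: 0+7425+37·45·33=62370; k=3: 8325+0+37·5·33=14430 → min 14430.
Length 4: W₁..W₄: k=1: 0+14430+39·37·33=62049; k=2: 64935+7425+39·45·33=130275; k=3: 15540+0+39·5·33=21975 → min 21975.
Optimal order: ((W₁ (W₂ W₃)) W₄) with cost 21975.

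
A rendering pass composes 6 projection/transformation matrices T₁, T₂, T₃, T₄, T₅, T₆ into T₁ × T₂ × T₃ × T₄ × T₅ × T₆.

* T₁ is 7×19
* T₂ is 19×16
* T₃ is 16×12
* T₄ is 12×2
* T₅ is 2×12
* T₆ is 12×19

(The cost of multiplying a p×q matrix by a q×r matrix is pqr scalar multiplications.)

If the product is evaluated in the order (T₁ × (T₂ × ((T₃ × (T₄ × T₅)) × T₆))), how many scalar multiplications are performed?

14543

(T₄ × T₅): 12×2 by 2×12 → 12×12, cost 12·2·12 = 288
(T₃ × (T₄ × T₅)): 16×12 by 12×12 → 16×12, cost 16·12·12 = 2304; cumulative 2592
((T₃ × (T₄ × T₅)) × T₆): 16×12 by 12×19 → 16×19, cost 16·12·19 = 3648; cumulative 6240
(T₂ × ((T₃ × (T₄ × T₅)) × T₆)): 19×16 by 16×19 → 19×19, cost 19·16·19 = 5776; cumulative 12016
(T₁ × (T₂ × ((T₃ × (T₄ × T₅)) × T₆))): 7×19 by 19×19 → 7×19, cost 7·19·19 = 2527; cumulative 14543
Total: 14543 scalar multiplications.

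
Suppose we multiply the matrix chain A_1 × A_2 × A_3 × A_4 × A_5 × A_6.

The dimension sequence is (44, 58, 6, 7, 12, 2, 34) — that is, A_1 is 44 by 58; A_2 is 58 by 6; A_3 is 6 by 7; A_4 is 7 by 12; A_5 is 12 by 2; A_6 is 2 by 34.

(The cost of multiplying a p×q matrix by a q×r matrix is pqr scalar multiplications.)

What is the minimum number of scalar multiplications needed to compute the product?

Adjacent pairs: A_1A_2 = 44·58·6 = 15312; A_2A_3 = 58·6·7 = 2436; A_3A_4 = 6·7·12 = 504; A_4A_5 = 7·12·2 = 168; A_5A_6 = 12·2·34 = 816.
Length 3: A_1..A_3: k=1: 0+2436+44·58·7=20300; k=2: 15312+0+44·6·7=17160 → min 17160 | A_2..A_4: k=2: 0+504+58·6·12=4680; k=3: 2436+0+58·7·12=7308 → min 4680 | A_3..A_5: k=3: 0+168+6·7·2=252; k=4: 504+0+6·12·2=648 → min 252 | A_4..A_6: k=4: 0+816+7·12·34=3672; k=5: 168+0+7·2·34=644 → min 644.
Length 4: A_1..A_4: k=1: 0+4680+44·58·12=35304; k=2: 15312+504+44·6·12=18984; k=3: 17160+0+44·7·12=20856 → min 18984 | A_2..A_5: k=2: 0+252+58·6·2=948; k=3: 2436+168+58·7·2=3416; k=4: 4680+0+58·12·2=6072 → min 948 | A_3..A_6: k=3: 0+644+6·7·34=2072; k=4: 504+816+6·12·34=3768; k=5: 252+0+6·2·34=660 → min 660.
Length 5: A_1..A_5: k=1: 0+948+44·58·2=6052; k=2: 15312+252+44·6·2=16092; k=3: 17160+168+44·7·2=17944; k=4: 18984+0+44·12·2=20040 → min 6052 | A_2..A_6: k=2: 0+660+58·6·34=12492; k=3: 2436+644+58·7·34=16884; k=4: 4680+816+58·12·34=29160; k=5: 948+0+58·2·34=4892 → min 4892.
Length 6: A_1..A_6: k=1: 0+4892+44·58·34=91660; k=2: 15312+660+44·6·34=24948; k=3: 17160+644+44·7·34=28276; k=4: 18984+816+44·12·34=37752; k=5: 6052+0+44·2·34=9044 → min 9044.
Optimal order: ((A_1 × (A_2 × (A_3 × (A_4 × A_5)))) × A_6) with cost 9044.

9044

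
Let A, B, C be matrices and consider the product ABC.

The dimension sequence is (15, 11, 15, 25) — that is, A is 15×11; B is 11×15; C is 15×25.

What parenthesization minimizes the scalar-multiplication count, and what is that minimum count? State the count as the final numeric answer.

8100

(A(BC)): cost 8250.
((AB)C): cost 8100.
Optimal: ((AB)C) with cost 8100.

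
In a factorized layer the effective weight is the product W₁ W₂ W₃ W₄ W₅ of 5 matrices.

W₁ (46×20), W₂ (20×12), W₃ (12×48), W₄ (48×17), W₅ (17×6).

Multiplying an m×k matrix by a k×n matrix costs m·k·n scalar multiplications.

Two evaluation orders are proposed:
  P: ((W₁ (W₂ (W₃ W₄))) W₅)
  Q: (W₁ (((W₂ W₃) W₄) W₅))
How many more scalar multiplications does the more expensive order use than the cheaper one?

Order P = ((W₁ (W₂ (W₃ W₄))) W₅): (W₃ W₄): 12×48 by 48×17 → 12×17, cost 12·48·17 = 9792; (W₂ (W₃ W₄)): 20×12 by 12×17 → 20×17, cost 20·12·17 = 4080; cumulative 13872; (W₁ (W₂ (W₃ W₄))): 46×20 by 20×17 → 46×17, cost 46·20·17 = 15640; cumulative 29512; ((W₁ (W₂ (W₃ W₄))) W₅): 46×17 by 17×6 → 46×6, cost 46·17·6 = 4692; cumulative 34204. Total 34204.
Order Q = (W₁ (((W₂ W₃) W₄) W₅)): (W₂ W₃): 20×12 by 12×48 → 20×48, cost 20·12·48 = 11520; ((W₂ W₃) W₄): 20×48 by 48×17 → 20×17, cost 20·48·17 = 16320; cumulative 27840; (((W₂ W₃) W₄) W₅): 20×17 by 17×6 → 20×6, cost 20·17·6 = 2040; cumulative 29880; (W₁ (((W₂ W₃) W₄) W₅)): 46×20 by 20×6 → 46×6, cost 46·20·6 = 5520; cumulative 35400. Total 35400.
Difference: |34204 − 35400| = 1196.

1196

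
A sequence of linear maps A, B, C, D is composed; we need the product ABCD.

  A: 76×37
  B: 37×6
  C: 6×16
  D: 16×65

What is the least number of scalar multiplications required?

Adjacent pairs: AB = 76·37·6 = 16872; BC = 37·6·16 = 3552; CD = 6·16·65 = 6240.
Length 3: A..C: k=1: 0+3552+76·37·16=48544; k=2: 16872+0+76·6·16=24168 → min 24168 | B..D: k=2: 0+6240+37·6·65=20670; k=3: 3552+0+37·16·65=42032 → min 20670.
Length 4: A..D: k=1: 0+20670+76·37·65=203450; k=2: 16872+6240+76·6·65=52752; k=3: 24168+0+76·16·65=103208 → min 52752.
Optimal order: ((AB)(CD)) with cost 52752.

52752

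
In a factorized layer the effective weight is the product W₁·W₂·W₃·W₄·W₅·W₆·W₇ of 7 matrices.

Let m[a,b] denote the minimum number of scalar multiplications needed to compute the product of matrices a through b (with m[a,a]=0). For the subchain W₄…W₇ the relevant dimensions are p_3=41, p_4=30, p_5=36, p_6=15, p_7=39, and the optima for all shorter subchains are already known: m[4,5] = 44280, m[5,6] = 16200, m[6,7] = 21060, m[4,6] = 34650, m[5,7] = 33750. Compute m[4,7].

58635

m[4,7] = min over k∈[4,6] of m[4,k]+m[k+1,7]+p_{3}·p_k·p_{7}.
k=4: 0 + 33750 + 41·30·39 = 81720; k=5: 44280 + 21060 + 41·36·39 = 122904; k=6: 34650 + 0 + 41·15·39 = 58635.
Minimum: 58635 at k=6.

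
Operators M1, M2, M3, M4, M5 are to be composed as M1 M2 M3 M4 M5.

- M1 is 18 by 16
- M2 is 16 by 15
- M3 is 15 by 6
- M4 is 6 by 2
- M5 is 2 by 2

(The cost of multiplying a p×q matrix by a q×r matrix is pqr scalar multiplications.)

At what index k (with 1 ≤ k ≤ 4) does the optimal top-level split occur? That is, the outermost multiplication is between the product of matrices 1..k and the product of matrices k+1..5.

Adjacent pairs: M1M2 = 18·16·15 = 4320; M2M3 = 16·15·6 = 1440; M3M4 = 15·6·2 = 180; M4M5 = 6·2·2 = 24.
Length 3: M1..M3: k=1: 0+1440+18·16·6=3168; k=2: 4320+0+18·15·6=5940 → min 3168 | M2..M4: k=2: 0+180+16·15·2=660; k=3: 1440+0+16·6·2=1632 → min 660 | M3..M5: k=3: 0+24+15·6·2=204; k=4: 180+0+15·2·2=240 → min 204.
Length 4: M1..M4: k=1: 0+660+18·16·2=1236; k=2: 4320+180+18·15·2=5040; k=3: 3168+0+18·6·2=3384 → min 1236 | M2..M5: k=2: 0+204+16·15·2=684; k=3: 1440+24+16·6·2=1656; k=4: 660+0+16·2·2=724 → min 684.
Top-level splits: k=1: (M1..M1)·(M2..M5) → 0+684+18·16·2 = 1260; k=2: (M1..M2)·(M3..M5) → 4320+204+18·15·2 = 5064; k=3: (M1..M3)·(M4..M5) → 3168+24+18·6·2 = 3408; k=4: (M1..M4)·(M5..M5) → 1236+0+18·2·2 = 1308.
Best split is after M1, i.e. k = 1.

1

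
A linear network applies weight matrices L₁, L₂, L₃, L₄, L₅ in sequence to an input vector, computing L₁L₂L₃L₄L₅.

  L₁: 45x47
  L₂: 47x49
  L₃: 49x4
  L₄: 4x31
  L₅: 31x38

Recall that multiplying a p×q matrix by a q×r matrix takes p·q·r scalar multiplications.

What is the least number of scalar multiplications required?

29224

Adjacent pairs: L₁L₂ = 45·47·49 = 103635; L₂L₃ = 47·49·4 = 9212; L₃L₄ = 49·4·31 = 6076; L₄L₅ = 4·31·38 = 4712.
Length 3: L₁..L₃: k=1: 0+9212+45·47·4=17672; k=2: 103635+0+45·49·4=112455 → min 17672 | L₂..L₄: k=2: 0+6076+47·49·31=77469; k=3: 9212+0+47·4·31=15040 → min 15040 | L₃..L₅: k=3: 0+4712+49·4·38=12160; k=4: 6076+0+49·31·38=63798 → min 12160.
Length 4: L₁..L₄: k=1: 0+15040+45·47·31=80605; k=2: 103635+6076+45·49·31=178066; k=3: 17672+0+45·4·31=23252 → min 23252 | L₂..L₅: k=2: 0+12160+47·49·38=99674; k=3: 9212+4712+47·4·38=21068; k=4: 15040+0+47·31·38=70406 → min 21068.
Length 5: L₁..L₅: k=1: 0+21068+45·47·38=101438; k=2: 103635+12160+45·49·38=199585; k=3: 17672+4712+45·4·38=29224; k=4: 23252+0+45·31·38=76262 → min 29224.
Optimal order: ((L₁(L₂L₃))(L₄L₅)) with cost 29224.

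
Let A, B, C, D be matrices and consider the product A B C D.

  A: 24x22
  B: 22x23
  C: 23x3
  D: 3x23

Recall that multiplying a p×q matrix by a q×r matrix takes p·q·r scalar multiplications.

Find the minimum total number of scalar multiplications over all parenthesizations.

4758

Adjacent pairs: AB = 24·22·23 = 12144; BC = 22·23·3 = 1518; CD = 23·3·23 = 1587.
Length 3: A..C: k=1: 0+1518+24·22·3=3102; k=2: 12144+0+24·23·3=13800 → min 3102 | B..D: k=2: 0+1587+22·23·23=13225; k=3: 1518+0+22·3·23=3036 → min 3036.
Length 4: A..D: k=1: 0+3036+24·22·23=15180; k=2: 12144+1587+24·23·23=26427; k=3: 3102+0+24·3·23=4758 → min 4758.
Optimal order: ((A (B C)) D) with cost 4758.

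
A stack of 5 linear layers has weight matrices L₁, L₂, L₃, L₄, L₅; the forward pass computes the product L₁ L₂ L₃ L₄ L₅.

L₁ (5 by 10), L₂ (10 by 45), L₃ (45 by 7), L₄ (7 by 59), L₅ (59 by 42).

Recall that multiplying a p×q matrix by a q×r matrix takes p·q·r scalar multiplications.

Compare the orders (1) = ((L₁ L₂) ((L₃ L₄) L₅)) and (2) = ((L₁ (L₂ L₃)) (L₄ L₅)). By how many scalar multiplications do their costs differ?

119479

Order (1) = ((L₁ L₂) ((L₃ L₄) L₅)): (L₁ L₂): 5×10 by 10×45 → 5×45, cost 5·10·45 = 2250; (L₃ L₄): 45×7 by 7×59 → 45×59, cost 45·7·59 = 18585; ((L₃ L₄) L₅): 45×59 by 59×42 → 45×42, cost 45·59·42 = 111510; cumulative 130095; ((L₁ L₂) ((L₃ L₄) L₅)): 5×45 by 45×42 → 5×42, cost 5·45·42 = 9450; cumulative 141795. Total 141795.
Order (2) = ((L₁ (L₂ L₃)) (L₄ L₅)): (L₂ L₃): 10×45 by 45×7 → 10×7, cost 10·45·7 = 3150; (L₁ (L₂ L₃)): 5×10 by 10×7 → 5×7, cost 5·10·7 = 350; cumulative 3500; (L₄ L₅): 7×59 by 59×42 → 7×42, cost 7·59·42 = 17346; ((L₁ (L₂ L₃)) (L₄ L₅)): 5×7 by 7×42 → 5×42, cost 5·7·42 = 1470; cumulative 22316. Total 22316.
Difference: |141795 − 22316| = 119479.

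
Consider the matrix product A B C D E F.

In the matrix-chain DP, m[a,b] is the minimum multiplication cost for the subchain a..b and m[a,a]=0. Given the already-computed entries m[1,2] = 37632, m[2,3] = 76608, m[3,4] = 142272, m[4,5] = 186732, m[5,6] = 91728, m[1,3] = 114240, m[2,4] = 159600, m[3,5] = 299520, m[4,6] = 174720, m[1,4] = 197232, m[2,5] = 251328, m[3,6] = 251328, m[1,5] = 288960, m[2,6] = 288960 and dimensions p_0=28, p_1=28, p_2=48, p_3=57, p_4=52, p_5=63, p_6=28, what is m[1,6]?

m[1,6] = min over k∈[1,5] of m[1,k]+m[k+1,6]+p_{0}·p_k·p_{6}.
k=1: 0 + 288960 + 28·28·28 = 310912; k=2: 37632 + 251328 + 28·48·28 = 326592; k=3: 114240 + 174720 + 28·57·28 = 333648; k=4: 197232 + 91728 + 28·52·28 = 329728; k=5: 288960 + 0 + 28·63·28 = 338352.
Minimum: 310912 at k=1.

310912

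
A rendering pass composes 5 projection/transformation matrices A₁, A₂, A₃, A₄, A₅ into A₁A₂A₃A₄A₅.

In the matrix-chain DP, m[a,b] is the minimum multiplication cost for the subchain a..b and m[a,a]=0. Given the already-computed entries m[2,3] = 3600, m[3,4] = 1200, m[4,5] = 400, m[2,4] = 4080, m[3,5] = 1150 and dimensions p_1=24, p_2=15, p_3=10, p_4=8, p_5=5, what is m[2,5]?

2950

m[2,5] = min over k∈[2,4] of m[2,k]+m[k+1,5]+p_{1}·p_k·p_{5}.
k=2: 0 + 1150 + 24·15·5 = 2950; k=3: 3600 + 400 + 24·10·5 = 5200; k=4: 4080 + 0 + 24·8·5 = 5040.
Minimum: 2950 at k=2.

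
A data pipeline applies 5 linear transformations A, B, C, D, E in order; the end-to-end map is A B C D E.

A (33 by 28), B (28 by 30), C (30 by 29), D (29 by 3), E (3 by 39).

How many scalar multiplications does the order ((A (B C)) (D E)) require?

(B C): 28×30 by 30×29 → 28×29, cost 28·30·29 = 24360
(A (B C)): 33×28 by 28×29 → 33×29, cost 33·28·29 = 26796; cumulative 51156
(D E): 29×3 by 3×39 → 29×39, cost 29·3·39 = 3393
((A (B C)) (D E)): 33×29 by 29×39 → 33×39, cost 33·29·39 = 37323; cumulative 91872
Total: 91872 scalar multiplications.

91872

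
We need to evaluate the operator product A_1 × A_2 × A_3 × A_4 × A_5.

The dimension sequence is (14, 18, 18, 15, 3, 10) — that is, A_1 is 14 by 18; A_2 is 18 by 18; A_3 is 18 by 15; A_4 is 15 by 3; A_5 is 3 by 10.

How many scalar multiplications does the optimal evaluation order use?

2958

Adjacent pairs: A_1A_2 = 14·18·18 = 4536; A_2A_3 = 18·18·15 = 4860; A_3A_4 = 18·15·3 = 810; A_4A_5 = 15·3·10 = 450.
Length 3: A_1..A_3: k=1: 0+4860+14·18·15=8640; k=2: 4536+0+14·18·15=8316 → min 8316 | A_2..A_4: k=2: 0+810+18·18·3=1782; k=3: 4860+0+18·15·3=5670 → min 1782 | A_3..A_5: k=3: 0+450+18·15·10=3150; k=4: 810+0+18·3·10=1350 → min 1350.
Length 4: A_1..A_4: k=1: 0+1782+14·18·3=2538; k=2: 4536+810+14·18·3=6102; k=3: 8316+0+14·15·3=8946 → min 2538 | A_2..A_5: k=2: 0+1350+18·18·10=4590; k=3: 4860+450+18·15·10=8010; k=4: 1782+0+18·3·10=2322 → min 2322.
Length 5: A_1..A_5: k=1: 0+2322+14·18·10=4842; k=2: 4536+1350+14·18·10=8406; k=3: 8316+450+14·15·10=10866; k=4: 2538+0+14·3·10=2958 → min 2958.
Optimal order: ((A_1 × (A_2 × (A_3 × A_4))) × A_5) with cost 2958.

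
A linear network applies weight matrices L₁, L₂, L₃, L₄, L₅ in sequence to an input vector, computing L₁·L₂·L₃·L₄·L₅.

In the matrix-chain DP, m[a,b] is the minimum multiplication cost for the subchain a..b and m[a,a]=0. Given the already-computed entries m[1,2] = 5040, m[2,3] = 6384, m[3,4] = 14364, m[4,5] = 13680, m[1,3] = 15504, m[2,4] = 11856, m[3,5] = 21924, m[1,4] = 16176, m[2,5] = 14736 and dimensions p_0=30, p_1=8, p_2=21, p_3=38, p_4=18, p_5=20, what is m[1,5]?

m[1,5] = min over k∈[1,4] of m[1,k]+m[k+1,5]+p_{0}·p_k·p_{5}.
k=1: 0 + 14736 + 30·8·20 = 19536; k=2: 5040 + 21924 + 30·21·20 = 39564; k=3: 15504 + 13680 + 30·38·20 = 51984; k=4: 16176 + 0 + 30·18·20 = 26976.
Minimum: 19536 at k=1.

19536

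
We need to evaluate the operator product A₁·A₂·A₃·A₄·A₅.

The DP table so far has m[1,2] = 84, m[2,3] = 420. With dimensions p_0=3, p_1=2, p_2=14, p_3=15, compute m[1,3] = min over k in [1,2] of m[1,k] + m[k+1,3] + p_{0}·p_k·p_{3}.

510

m[1,3] = min over k∈[1,2] of m[1,k]+m[k+1,3]+p_{0}·p_k·p_{3}.
k=1: 0 + 420 + 3·2·15 = 510; k=2: 84 + 0 + 3·14·15 = 714.
Minimum: 510 at k=1.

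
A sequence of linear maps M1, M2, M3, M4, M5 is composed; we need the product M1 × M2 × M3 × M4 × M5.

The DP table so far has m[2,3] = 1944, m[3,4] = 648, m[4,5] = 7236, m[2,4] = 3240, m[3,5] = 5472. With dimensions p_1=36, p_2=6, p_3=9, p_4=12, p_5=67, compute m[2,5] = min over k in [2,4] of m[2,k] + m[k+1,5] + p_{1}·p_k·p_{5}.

m[2,5] = min over k∈[2,4] of m[2,k]+m[k+1,5]+p_{1}·p_k·p_{5}.
k=2: 0 + 5472 + 36·6·67 = 19944; k=3: 1944 + 7236 + 36·9·67 = 30888; k=4: 3240 + 0 + 36·12·67 = 32184.
Minimum: 19944 at k=2.

19944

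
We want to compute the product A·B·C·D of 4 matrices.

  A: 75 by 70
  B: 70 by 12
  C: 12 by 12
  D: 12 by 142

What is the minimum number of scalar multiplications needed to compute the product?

Adjacent pairs: AB = 75·70·12 = 63000; BC = 70·12·12 = 10080; CD = 12·12·142 = 20448.
Length 3: A..C: k=1: 0+10080+75·70·12=73080; k=2: 63000+0+75·12·12=73800 → min 73080 | B..D: k=2: 0+20448+70·12·142=139728; k=3: 10080+0+70·12·142=129360 → min 129360.
Length 4: A..D: k=1: 0+129360+75·70·142=874860; k=2: 63000+20448+75·12·142=211248; k=3: 73080+0+75·12·142=200880 → min 200880.
Optimal order: ((A·(B·C))·D) with cost 200880.

200880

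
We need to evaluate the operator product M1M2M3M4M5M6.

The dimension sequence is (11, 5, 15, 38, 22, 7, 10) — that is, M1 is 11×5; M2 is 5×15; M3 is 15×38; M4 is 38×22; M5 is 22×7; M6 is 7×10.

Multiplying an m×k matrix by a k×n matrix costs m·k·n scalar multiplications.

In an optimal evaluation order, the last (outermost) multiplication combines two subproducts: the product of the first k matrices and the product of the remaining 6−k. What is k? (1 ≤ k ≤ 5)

1

Adjacent pairs: M1M2 = 11·5·15 = 825; M2M3 = 5·15·38 = 2850; M3M4 = 15·38·22 = 12540; M4M5 = 38·22·7 = 5852; M5M6 = 22·7·10 = 1540.
Length 3: M1..M3: k=1: 0+2850+11·5·38=4940; k=2: 825+0+11·15·38=7095 → min 4940 | M2..M4: k=2: 0+12540+5·15·22=14190; k=3: 2850+0+5·38·22=7030 → min 7030 | M3..M5: k=3: 0+5852+15·38·7=9842; k=4: 12540+0+15·22·7=14850 → min 9842 | M4..M6: k=4: 0+1540+38·22·10=9900; k=5: 5852+0+38·7·10=8512 → min 8512.
Length 4: M1..M4: k=1: 0+7030+11·5·22=8240; k=2: 825+12540+11·15·22=16995; k=3: 4940+0+11·38·22=14136 → min 8240 | M2..M5: k=2: 0+9842+5·15·7=10367; k=3: 2850+5852+5·38·7=10032; k=4: 7030+0+5·22·7=7800 → min 7800 | M3..M6: k=3: 0+8512+15·38·10=14212; k=4: 12540+1540+15·22·10=17380; k=5: 9842+0+15·7·10=10892 → min 10892.
Length 5: M1..M5: k=1: 0+7800+11·5·7=8185; k=2: 825+9842+11·15·7=11822; k=3: 4940+5852+11·38·7=13718; k=4: 8240+0+11·22·7=9934 → min 8185 | M2..M6: k=2: 0+10892+5·15·10=11642; k=3: 2850+8512+5·38·10=13262; k=4: 7030+1540+5·22·10=9670; k=5: 7800+0+5·7·10=8150 → min 8150.
Top-level splits: k=1: (M1..M1)·(M2..M6) → 0+8150+11·5·10 = 8700; k=2: (M1..M2)·(M3..M6) → 825+10892+11·15·10 = 13367; k=3: (M1..M3)·(M4..M6) → 4940+8512+11·38·10 = 17632; k=4: (M1..M4)·(M5..M6) → 8240+1540+11·22·10 = 12200; k=5: (M1..M5)·(M6..M6) → 8185+0+11·7·10 = 8955.
Best split is after M1, i.e. k = 1.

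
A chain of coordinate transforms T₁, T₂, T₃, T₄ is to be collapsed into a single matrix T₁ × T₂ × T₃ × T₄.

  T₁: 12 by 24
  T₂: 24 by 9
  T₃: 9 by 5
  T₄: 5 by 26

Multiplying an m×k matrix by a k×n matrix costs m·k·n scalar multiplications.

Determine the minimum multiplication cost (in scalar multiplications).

4080

Adjacent pairs: T₁T₂ = 12·24·9 = 2592; T₂T₃ = 24·9·5 = 1080; T₃T₄ = 9·5·26 = 1170.
Length 3: T₁..T₃: k=1: 0+1080+12·24·5=2520; k=2: 2592+0+12·9·5=3132 → min 2520 | T₂..T₄: k=2: 0+1170+24·9·26=6786; k=3: 1080+0+24·5·26=4200 → min 4200.
Length 4: T₁..T₄: k=1: 0+4200+12·24·26=11688; k=2: 2592+1170+12·9·26=6570; k=3: 2520+0+12·5·26=4080 → min 4080.
Optimal order: ((T₁ × (T₂ × T₃)) × T₄) with cost 4080.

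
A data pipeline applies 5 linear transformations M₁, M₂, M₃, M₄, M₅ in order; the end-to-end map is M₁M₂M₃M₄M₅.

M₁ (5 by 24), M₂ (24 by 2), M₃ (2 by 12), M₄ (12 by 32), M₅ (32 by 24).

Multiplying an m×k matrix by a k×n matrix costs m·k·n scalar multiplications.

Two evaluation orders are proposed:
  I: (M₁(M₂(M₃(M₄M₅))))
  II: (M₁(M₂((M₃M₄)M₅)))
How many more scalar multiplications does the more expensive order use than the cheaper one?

7488

Order I = (M₁(M₂(M₃(M₄M₅)))): (M₄M₅): 12×32 by 32×24 → 12×24, cost 12·32·24 = 9216; (M₃(M₄M₅)): 2×12 by 12×24 → 2×24, cost 2·12·24 = 576; cumulative 9792; (M₂(M₃(M₄M₅))): 24×2 by 2×24 → 24×24, cost 24·2·24 = 1152; cumulative 10944; (M₁(M₂(M₃(M₄M₅)))): 5×24 by 24×24 → 5×24, cost 5·24·24 = 2880; cumulative 13824. Total 13824.
Order II = (M₁(M₂((M₃M₄)M₅))): (M₃M₄): 2×12 by 12×32 → 2×32, cost 2·12·32 = 768; ((M₃M₄)M₅): 2×32 by 32×24 → 2×24, cost 2·32·24 = 1536; cumulative 2304; (M₂((M₃M₄)M₅)): 24×2 by 2×24 → 24×24, cost 24·2·24 = 1152; cumulative 3456; (M₁(M₂((M₃M₄)M₅))): 5×24 by 24×24 → 5×24, cost 5·24·24 = 2880; cumulative 6336. Total 6336.
Difference: |13824 − 6336| = 7488.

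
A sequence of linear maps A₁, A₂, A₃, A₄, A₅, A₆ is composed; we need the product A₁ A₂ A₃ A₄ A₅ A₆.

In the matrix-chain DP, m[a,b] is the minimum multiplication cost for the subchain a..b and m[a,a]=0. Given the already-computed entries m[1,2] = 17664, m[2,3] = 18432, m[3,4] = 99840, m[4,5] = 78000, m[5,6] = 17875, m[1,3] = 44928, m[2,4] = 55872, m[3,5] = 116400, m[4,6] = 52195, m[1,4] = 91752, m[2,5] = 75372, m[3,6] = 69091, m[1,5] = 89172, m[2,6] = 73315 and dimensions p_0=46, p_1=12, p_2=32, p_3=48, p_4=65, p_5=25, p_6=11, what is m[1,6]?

79387

m[1,6] = min over k∈[1,5] of m[1,k]+m[k+1,6]+p_{0}·p_k·p_{6}.
k=1: 0 + 73315 + 46·12·11 = 79387; k=2: 17664 + 69091 + 46·32·11 = 102947; k=3: 44928 + 52195 + 46·48·11 = 121411; k=4: 91752 + 17875 + 46·65·11 = 142517; k=5: 89172 + 0 + 46·25·11 = 101822.
Minimum: 79387 at k=1.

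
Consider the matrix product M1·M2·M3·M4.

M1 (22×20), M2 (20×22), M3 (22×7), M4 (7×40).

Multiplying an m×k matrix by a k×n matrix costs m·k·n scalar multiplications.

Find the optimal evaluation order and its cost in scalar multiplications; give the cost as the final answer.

12320

Adjacent pairs: M1M2 = 22·20·22 = 9680; M2M3 = 20·22·7 = 3080; M3M4 = 22·7·40 = 6160.
Length 3: M1..M3: k=1: 0+3080+22·20·7=6160; k=2: 9680+0+22·22·7=13068 → min 6160 | M2..M4: k=2: 0+6160+20·22·40=23760; k=3: 3080+0+20·7·40=8680 → min 8680.
Length 4: M1..M4: k=1: 0+8680+22·20·40=26280; k=2: 9680+6160+22·22·40=35200; k=3: 6160+0+22·7·40=12320 → min 12320.
Optimal parenthesization: ((M1·(M2·M3))·M4) with cost 12320.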